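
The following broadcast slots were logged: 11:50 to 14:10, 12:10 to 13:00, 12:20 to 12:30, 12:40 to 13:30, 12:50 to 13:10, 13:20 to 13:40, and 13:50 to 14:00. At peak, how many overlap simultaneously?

4

Sweep endpoints in order; track running count of active intervals.
Peak of 4 reached at 12:50.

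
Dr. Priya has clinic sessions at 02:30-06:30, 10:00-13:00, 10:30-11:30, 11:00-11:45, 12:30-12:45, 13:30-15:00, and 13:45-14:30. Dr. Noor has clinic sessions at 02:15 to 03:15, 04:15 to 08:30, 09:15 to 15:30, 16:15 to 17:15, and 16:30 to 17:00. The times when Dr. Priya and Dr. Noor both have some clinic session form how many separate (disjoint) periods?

4

Merge the first list: 02:30–06:30, 10:00–13:00, 13:30–15:00.
Merge the second list: 02:15–03:15, 04:15–08:30, 09:15–15:30, 16:15–17:15.
A ∩ B = 02:30–03:15, 04:15–06:30, 10:00–13:00, 13:30–15:00.
That is 4 disjoint pieces.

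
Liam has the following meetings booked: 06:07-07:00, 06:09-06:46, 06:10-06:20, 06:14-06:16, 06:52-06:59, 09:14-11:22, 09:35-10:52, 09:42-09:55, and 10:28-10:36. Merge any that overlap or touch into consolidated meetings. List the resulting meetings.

06:07-07:00, 09:14-11:22

06:09-06:46 overlaps/touches 06:07-07:00 → extend to 06:07-07:00.
06:10-06:20 overlaps/touches 06:07-07:00 → extend to 06:07-07:00.
06:14-06:16 overlaps/touches 06:07-07:00 → extend to 06:07-07:00.
06:52-06:59 overlaps/touches 06:07-07:00 → extend to 06:07-07:00.
09:14-11:22 is disjoint → start new block.
09:35-10:52 overlaps/touches 09:14-11:22 → extend to 09:14-11:22.
09:42-09:55 overlaps/touches 09:14-11:22 → extend to 09:14-11:22.
10:28-10:36 overlaps/touches 09:14-11:22 → extend to 09:14-11:22.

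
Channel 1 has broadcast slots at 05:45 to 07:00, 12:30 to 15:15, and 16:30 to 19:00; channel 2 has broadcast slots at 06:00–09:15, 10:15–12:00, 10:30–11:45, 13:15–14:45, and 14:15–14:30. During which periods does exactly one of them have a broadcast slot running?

B, merged: 06:00–09:15, 10:15–12:00, 13:15–14:45.
A \ B = 05:45–06:00, 12:30–13:15, 14:45–15:15, 16:30–19:00.
B \ A = 07:00–09:15, 10:15–12:00.
Union of the two gives the symmetric difference.

05:45–06:00, 07:00–09:15, 10:15–12:00, 12:30–13:15, 14:45–15:15, 16:30–19:00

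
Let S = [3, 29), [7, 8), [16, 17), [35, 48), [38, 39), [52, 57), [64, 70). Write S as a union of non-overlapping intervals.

[3, 29) ∪ [35, 48) ∪ [52, 57) ∪ [64, 70)

[7, 8) overlaps/touches [3, 29) → extend to [3, 29).
[16, 17) overlaps/touches [3, 29) → extend to [3, 29).
[35, 48) is disjoint → start new block.
[38, 39) overlaps/touches [35, 48) → extend to [35, 48).
[52, 57) is disjoint → start new block.
[64, 70) is disjoint → start new block.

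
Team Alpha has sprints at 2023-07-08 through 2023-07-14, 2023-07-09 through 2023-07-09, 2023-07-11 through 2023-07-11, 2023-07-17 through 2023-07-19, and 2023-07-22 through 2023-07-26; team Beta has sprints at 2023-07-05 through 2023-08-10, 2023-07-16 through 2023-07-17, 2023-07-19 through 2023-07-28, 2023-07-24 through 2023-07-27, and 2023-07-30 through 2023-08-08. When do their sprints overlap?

2023-07-08 through 2023-07-14, 2023-07-17 through 2023-07-19, 2023-07-22 through 2023-07-26

First set merges to 2023-07-08 through 2023-07-14, 2023-07-17 through 2023-07-19, 2023-07-22 through 2023-07-26.
Second set merges to 2023-07-05 through 2023-08-10.
2023-07-08 through 2023-07-14 meets the second set on 2023-07-08 through 2023-07-14.
2023-07-17 through 2023-07-19 meets the second set on 2023-07-17 through 2023-07-19.
2023-07-22 through 2023-07-26 meets the second set on 2023-07-22 through 2023-07-26.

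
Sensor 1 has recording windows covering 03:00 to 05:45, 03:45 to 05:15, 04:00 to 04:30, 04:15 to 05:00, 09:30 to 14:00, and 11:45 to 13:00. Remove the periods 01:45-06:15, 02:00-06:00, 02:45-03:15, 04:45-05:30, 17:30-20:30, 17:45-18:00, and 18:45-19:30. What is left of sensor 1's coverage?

09:30–14:00

A, merged: 03:00–05:45, 09:30–14:00.
B, merged: 01:45–06:15, 17:30–20:30.
03:00–05:45 lies entirely inside B → drops out.
09:30–14:00 is untouched.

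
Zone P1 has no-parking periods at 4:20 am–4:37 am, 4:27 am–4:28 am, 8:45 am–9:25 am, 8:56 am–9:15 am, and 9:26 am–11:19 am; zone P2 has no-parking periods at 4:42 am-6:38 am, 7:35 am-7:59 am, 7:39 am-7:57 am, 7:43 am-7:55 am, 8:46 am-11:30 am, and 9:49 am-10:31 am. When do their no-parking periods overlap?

8:46 am–9:25 am, 9:26 am–11:19 am

A, merged: 4:20 am–4:37 am, 8:45 am–9:25 am, 9:26 am–11:19 am.
B, merged: 4:42 am–6:38 am, 7:35 am–7:59 am, 8:46 am–11:30 am.
4:20 am–4:37 am meets no B interval.
8:45 am–9:25 am ∩ B → 8:46 am–9:25 am.
9:26 am–11:19 am ∩ B → 9:26 am–11:19 am.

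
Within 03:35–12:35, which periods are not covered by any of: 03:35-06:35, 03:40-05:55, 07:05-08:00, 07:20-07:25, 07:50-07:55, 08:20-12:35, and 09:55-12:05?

The merged coverage is 03:35-06:35, 07:05-08:00, 08:20-12:35.
Uncovered inside 03:35-12:35: 06:35-07:05, 08:00-08:20.

06:35-07:05, 08:00-08:20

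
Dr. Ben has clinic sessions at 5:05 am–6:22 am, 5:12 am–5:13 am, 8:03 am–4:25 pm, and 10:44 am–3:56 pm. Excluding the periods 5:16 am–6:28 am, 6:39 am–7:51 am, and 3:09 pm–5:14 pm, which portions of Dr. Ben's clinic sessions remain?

5:05 am–5:16 am, 8:03 am–3:09 pm

First set merges to 5:05 am–6:22 am, 8:03 am–4:25 pm.
5:05 am–6:22 am \ B = 5:05 am–5:16 am.
8:03 am–4:25 pm \ B = 8:03 am–3:09 pm.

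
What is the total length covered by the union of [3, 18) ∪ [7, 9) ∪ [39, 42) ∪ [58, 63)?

Merged: [3, 18), [39, 42), [58, 63).
Lengths: 15 + 3 + 5 = 23.

23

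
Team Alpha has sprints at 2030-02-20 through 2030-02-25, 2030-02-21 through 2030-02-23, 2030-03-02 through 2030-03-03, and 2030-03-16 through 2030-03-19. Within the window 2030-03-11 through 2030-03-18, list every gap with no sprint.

2030-03-11 through 2030-03-15

Covered (merged): 2030-02-20 through 2030-02-25, 2030-03-02 through 2030-03-03, 2030-03-16 through 2030-03-19.
Complement within 2030-03-11 through 2030-03-18: 2030-03-11 through 2030-03-15.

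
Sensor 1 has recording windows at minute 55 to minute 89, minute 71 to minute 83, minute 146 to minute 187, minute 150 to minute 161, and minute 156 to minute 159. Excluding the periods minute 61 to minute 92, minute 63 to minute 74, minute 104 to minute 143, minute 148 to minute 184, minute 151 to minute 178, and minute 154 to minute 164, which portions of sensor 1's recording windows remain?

minute 55 to minute 61, minute 146 to minute 148, minute 184 to minute 187

A, merged: minute 55 to minute 89, minute 146 to minute 187.
B, merged: minute 61 to minute 92, minute 104 to minute 143, minute 148 to minute 184.
minute 55 to minute 89 with B removed leaves minute 55 to minute 61.
minute 146 to minute 187 with B removed leaves minute 146 to minute 148, minute 184 to minute 187.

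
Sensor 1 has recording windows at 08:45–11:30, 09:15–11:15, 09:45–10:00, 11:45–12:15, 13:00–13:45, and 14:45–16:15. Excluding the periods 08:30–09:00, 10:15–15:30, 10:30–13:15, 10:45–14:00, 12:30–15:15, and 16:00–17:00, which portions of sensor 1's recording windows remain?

09:00–10:15, 15:30–16:00

First set merges to 08:45–11:30, 11:45–12:15, 13:00–13:45, 14:45–16:15.
Second set merges to 08:30–09:00, 10:15–15:30, 16:00–17:00.
08:45–11:30 minus B → 09:00–10:15.
11:45–12:15: fully covered by B → removed.
13:00–13:45: fully covered by B → removed.
14:45–16:15 minus B → 15:30–16:00.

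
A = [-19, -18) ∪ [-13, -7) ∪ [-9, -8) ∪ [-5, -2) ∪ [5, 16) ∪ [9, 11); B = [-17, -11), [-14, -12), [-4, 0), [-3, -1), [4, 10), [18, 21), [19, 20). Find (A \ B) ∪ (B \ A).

[-19, -18) ∪ [-17, -13) ∪ [-11, -7) ∪ [-5, -4) ∪ [-2, 0) ∪ [4, 5) ∪ [10, 16) ∪ [18, 21)

First set merges to [-19, -18), [-13, -7), [-5, -2), [5, 16).
Second set merges to [-17, -11), [-4, 0), [4, 10), [18, 21).
Only in the first: [-19, -18), [-11, -7), [-5, -4), [10, 16).
Only in the second: [-17, -13), [-2, 0), [4, 5), [18, 21).
Together these are the periods covered by exactly one.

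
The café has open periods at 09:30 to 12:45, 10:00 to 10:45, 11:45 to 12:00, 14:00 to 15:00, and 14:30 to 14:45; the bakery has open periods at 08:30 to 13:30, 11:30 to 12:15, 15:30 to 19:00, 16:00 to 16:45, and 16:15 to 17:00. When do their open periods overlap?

First set merges to 09:30–12:45, 14:00–15:00.
Second set merges to 08:30–13:30, 15:30–19:00.
09:30–12:45 meets the second set on 09:30–12:45.
14:00–15:00: no overlap with the second set.

09:30–12:45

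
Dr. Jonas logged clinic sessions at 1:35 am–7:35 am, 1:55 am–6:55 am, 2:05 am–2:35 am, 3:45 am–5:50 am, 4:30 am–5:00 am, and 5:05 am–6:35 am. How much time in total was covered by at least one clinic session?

6 h

Merged: 1:35 am–7:35 am.
Length: 6 h.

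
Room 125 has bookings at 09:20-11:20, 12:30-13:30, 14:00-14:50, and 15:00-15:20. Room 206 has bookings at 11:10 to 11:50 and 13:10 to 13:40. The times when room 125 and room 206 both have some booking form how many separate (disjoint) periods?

2

A ∩ B = 11:10–11:20, 13:10–13:30.
That is 2 disjoint pieces.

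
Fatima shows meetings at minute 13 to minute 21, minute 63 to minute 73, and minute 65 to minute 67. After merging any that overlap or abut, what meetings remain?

minute 13 to minute 21, minute 63 to minute 73

minute 63 to minute 73 is disjoint → start new block.
minute 65 to minute 67 overlaps/touches minute 63 to minute 73 → extend to minute 63 to minute 73.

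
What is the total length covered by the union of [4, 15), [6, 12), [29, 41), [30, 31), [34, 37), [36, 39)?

23

Merged: [4, 15), [29, 41).
Lengths: 11 + 12 = 23.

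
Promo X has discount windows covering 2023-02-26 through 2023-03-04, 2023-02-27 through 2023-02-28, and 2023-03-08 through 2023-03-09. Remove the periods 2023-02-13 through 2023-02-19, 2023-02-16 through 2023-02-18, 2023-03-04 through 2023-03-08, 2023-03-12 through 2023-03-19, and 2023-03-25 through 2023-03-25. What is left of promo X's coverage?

A, merged: 2023-02-26 through 2023-03-04, 2023-03-08 through 2023-03-09.
B, merged: 2023-02-13 through 2023-02-19, 2023-03-04 through 2023-03-08, 2023-03-12 through 2023-03-19, 2023-03-25 through 2023-03-25.
2023-02-26 through 2023-03-04 with B removed leaves 2023-02-26 through 2023-03-03.
2023-03-08 through 2023-03-09 with B removed leaves 2023-03-09 through 2023-03-09.

2023-02-26 through 2023-03-03, 2023-03-09 through 2023-03-09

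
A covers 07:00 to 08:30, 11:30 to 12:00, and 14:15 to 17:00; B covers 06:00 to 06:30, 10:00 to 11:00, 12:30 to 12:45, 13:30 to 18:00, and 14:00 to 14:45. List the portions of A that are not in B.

07:00–08:30, 11:30–12:00

Second set merges to 06:00–06:30, 10:00–11:00, 12:30–12:45, 13:30–18:00.
07:00–08:30: nothing removed.
11:30–12:00: nothing removed.
14:15–17:00: entirely removed.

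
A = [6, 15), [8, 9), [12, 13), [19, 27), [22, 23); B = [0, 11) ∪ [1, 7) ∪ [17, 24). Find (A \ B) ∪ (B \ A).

[0, 6) ∪ [11, 15) ∪ [17, 19) ∪ [24, 27)

A, merged: [6, 15), [19, 27).
B, merged: [0, 11), [17, 24).
A \ B = [11, 15), [24, 27).
B \ A = [0, 6), [17, 19).
Union of the two gives the symmetric difference.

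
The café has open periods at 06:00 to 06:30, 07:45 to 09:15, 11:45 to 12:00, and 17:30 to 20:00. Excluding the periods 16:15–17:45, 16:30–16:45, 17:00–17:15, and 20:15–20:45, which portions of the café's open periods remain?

Merge the second list: 16:15–17:45, 20:15–20:45.
06:00–06:30: nothing removed.
07:45–09:15: nothing removed.
11:45–12:00: nothing removed.
17:30–20:00 \ B = 17:45–20:00.

06:00–06:30, 07:45–09:15, 11:45–12:00, 17:45–20:00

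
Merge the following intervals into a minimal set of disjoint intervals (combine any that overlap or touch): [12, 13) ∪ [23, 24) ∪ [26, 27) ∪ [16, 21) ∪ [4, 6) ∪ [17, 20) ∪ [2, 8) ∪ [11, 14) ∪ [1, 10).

Sort by start: [1, 10), [2, 8), [4, 6), [11, 14), [12, 13), [16, 21), [17, 20), [23, 24), [26, 27).
[2, 8) overlaps/touches [1, 10) → extend to [1, 10).
[4, 6) overlaps/touches [1, 10) → extend to [1, 10).
[11, 14) is disjoint → start new block.
[12, 13) overlaps/touches [11, 14) → extend to [11, 14).
[16, 21) is disjoint → start new block.
[17, 20) overlaps/touches [16, 21) → extend to [16, 21).
[23, 24) is disjoint → start new block.
[26, 27) is disjoint → start new block.

[1, 10) ∪ [11, 14) ∪ [16, 21) ∪ [23, 24) ∪ [26, 27)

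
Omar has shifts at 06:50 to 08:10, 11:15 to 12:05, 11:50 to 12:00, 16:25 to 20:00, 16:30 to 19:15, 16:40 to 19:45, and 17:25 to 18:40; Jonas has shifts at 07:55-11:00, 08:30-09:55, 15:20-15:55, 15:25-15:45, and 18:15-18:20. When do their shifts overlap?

A, merged: 06:50-08:10, 11:15-12:05, 16:25-20:00.
B, merged: 07:55-11:00, 15:20-15:55, 18:15-18:20.
06:50-08:10 overlaps B on 07:55-08:10.
11:15-12:05 falls entirely outside B.
16:25-20:00 overlaps B on 18:15-18:20.

07:55-08:10, 18:15-18:20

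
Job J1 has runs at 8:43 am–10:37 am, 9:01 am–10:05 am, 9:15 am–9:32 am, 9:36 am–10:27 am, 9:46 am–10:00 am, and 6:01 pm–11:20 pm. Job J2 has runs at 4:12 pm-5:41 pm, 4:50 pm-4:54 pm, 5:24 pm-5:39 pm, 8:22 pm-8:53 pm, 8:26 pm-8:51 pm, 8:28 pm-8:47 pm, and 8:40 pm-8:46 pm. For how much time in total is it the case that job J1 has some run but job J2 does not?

First set merges to 8:43 am–10:37 am, 6:01 pm–11:20 pm.
Second set merges to 4:12 pm–5:41 pm, 8:22 pm–8:53 pm.
A \ B = 8:43 am–10:37 am, 6:01 pm–8:22 pm, 8:53 pm–11:20 pm.
Total: 1 h 54 min + 2 h 21 min + 2 h 27 min = 6 h 42 min.

6 h 42 min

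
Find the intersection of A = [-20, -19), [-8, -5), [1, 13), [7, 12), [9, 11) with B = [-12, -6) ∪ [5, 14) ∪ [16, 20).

[-8, -6) ∪ [5, 13)

Merge the first list: [-20, -19), [-8, -5), [1, 13).
[-20, -19) meets no B interval.
[-8, -5) ∩ B → [-8, -6).
[1, 13) ∩ B → [5, 13).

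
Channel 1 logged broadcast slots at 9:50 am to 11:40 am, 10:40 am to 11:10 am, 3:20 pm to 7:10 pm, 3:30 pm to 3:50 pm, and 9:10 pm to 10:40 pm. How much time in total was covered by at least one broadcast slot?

7 h 10 min

Merged: 9:50 am–11:40 am, 3:20 pm–7:10 pm, 9:10 pm–10:40 pm.
Lengths: 1 h 50 min + 3 h 50 min + 1 h 30 min = 7 h 10 min.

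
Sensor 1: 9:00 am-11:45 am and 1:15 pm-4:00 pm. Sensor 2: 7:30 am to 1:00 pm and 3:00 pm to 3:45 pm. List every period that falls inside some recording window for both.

9:00 am–11:45 am ∩ B → 9:00 am–11:45 am.
1:15 pm–4:00 pm ∩ B → 3:00 pm–3:45 pm.

9:00 am–11:45 am, 3:00 pm–3:45 pm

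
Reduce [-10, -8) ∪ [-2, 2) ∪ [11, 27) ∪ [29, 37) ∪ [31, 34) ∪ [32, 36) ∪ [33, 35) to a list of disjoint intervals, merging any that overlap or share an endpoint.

[-10, -8) ∪ [-2, 2) ∪ [11, 27) ∪ [29, 37)

[-2, 2) is disjoint → start new block.
[11, 27) is disjoint → start new block.
[29, 37) is disjoint → start new block.
[31, 34) overlaps/touches [29, 37) → extend to [29, 37).
[32, 36) overlaps/touches [29, 37) → extend to [29, 37).
[33, 35) overlaps/touches [29, 37) → extend to [29, 37).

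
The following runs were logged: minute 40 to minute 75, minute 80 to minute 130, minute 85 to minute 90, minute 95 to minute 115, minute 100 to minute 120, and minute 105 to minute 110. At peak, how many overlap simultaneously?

Walk the sorted start/end points keeping a running depth.
The depth first hits 4 at minute 105.

4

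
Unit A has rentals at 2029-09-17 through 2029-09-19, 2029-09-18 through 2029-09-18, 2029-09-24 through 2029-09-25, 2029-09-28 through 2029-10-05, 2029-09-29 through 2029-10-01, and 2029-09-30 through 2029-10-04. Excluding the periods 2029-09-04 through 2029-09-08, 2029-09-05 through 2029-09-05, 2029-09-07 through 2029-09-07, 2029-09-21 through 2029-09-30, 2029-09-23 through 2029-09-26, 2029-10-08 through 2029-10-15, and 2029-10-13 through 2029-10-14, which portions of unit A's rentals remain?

Merge the first list: 2029-09-17 through 2029-09-19, 2029-09-24 through 2029-09-25, 2029-09-28 through 2029-10-05.
Merge the second list: 2029-09-04 through 2029-09-08, 2029-09-21 through 2029-09-30, 2029-10-08 through 2029-10-15.
2029-09-17 through 2029-09-19: nothing removed.
2029-09-24 through 2029-09-25: entirely removed.
2029-09-28 through 2029-10-05 \ B = 2029-10-01 through 2029-10-05.

2029-09-17 through 2029-09-19, 2029-10-01 through 2029-10-05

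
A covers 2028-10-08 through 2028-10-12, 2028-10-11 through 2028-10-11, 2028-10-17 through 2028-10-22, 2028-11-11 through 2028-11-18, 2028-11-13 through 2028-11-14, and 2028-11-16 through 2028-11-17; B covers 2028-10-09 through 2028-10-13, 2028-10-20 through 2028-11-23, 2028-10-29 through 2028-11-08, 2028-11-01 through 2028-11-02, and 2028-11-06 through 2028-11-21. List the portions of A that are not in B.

First set merges to 2028-10-08 through 2028-10-12, 2028-10-17 through 2028-10-22, 2028-11-11 through 2028-11-18.
Second set merges to 2028-10-09 through 2028-10-13, 2028-10-20 through 2028-11-23.
2028-10-08 through 2028-10-12 minus B → 2028-10-08 through 2028-10-08.
2028-10-17 through 2028-10-22 minus B → 2028-10-17 through 2028-10-19.
2028-11-11 through 2028-11-18: fully covered by B → removed.

2028-10-08 through 2028-10-08, 2028-10-17 through 2028-10-19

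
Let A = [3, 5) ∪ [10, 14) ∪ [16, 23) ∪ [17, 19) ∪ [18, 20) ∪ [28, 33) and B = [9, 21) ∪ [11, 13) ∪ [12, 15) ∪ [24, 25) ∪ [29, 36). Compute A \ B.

[3, 5) ∪ [21, 23) ∪ [28, 29)

A, merged: [3, 5), [10, 14), [16, 23), [28, 33).
B, merged: [9, 21), [24, 25), [29, 36).
[3, 5): nothing removed.
[10, 14): entirely removed.
[16, 23) \ B = [21, 23).
[28, 33) \ B = [28, 29).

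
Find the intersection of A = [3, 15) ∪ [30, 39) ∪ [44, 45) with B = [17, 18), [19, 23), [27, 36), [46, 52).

[30, 36)

[3, 15): no overlap with the second set.
[30, 39) meets the second set on [30, 36).
[44, 45): no overlap with the second set.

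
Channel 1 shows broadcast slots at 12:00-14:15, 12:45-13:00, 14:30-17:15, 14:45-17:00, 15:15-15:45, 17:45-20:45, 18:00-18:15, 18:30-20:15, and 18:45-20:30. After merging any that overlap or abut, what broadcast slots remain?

12:00–14:15, 14:30–17:15, 17:45–20:45

12:45–13:00 overlaps/touches 12:00–14:15 → extend to 12:00–14:15.
14:30–17:15 is disjoint → start new block.
14:45–17:00 overlaps/touches 14:30–17:15 → extend to 14:30–17:15.
15:15–15:45 overlaps/touches 14:30–17:15 → extend to 14:30–17:15.
17:45–20:45 is disjoint → start new block.
18:00–18:15 overlaps/touches 17:45–20:45 → extend to 17:45–20:45.
18:30–20:15 overlaps/touches 17:45–20:45 → extend to 17:45–20:45.
18:45–20:30 overlaps/touches 17:45–20:45 → extend to 17:45–20:45.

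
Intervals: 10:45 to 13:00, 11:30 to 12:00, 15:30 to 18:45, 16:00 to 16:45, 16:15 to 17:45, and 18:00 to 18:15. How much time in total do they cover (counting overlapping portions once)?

5 h 30 min

Merged: 10:45–13:00, 15:30–18:45.
Lengths: 2 h 15 min + 3 h 15 min = 5 h 30 min.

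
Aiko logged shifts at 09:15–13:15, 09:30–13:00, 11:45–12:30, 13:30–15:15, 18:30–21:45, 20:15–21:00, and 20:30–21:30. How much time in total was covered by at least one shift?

9 h

Merged: 09:15-13:15, 13:30-15:15, 18:30-21:45.
Lengths: 4 h + 1 h 45 min + 3 h 15 min = 9 h.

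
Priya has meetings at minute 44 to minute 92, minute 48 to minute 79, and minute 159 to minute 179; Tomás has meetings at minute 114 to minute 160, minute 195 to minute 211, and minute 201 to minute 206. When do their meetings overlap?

minute 159 to minute 160

First set merges to minute 44 to minute 92, minute 159 to minute 179.
Second set merges to minute 114 to minute 160, minute 195 to minute 211.
minute 44 to minute 92 falls entirely outside B.
minute 159 to minute 179 overlaps B on minute 159 to minute 160.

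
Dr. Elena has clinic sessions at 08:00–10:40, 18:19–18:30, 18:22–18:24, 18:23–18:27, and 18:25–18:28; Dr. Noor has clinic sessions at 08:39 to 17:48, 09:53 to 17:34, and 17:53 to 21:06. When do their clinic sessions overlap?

08:39–10:40, 18:19–18:30

Merge the first list: 08:00–10:40, 18:19–18:30.
Merge the second list: 08:39–17:48, 17:53–21:06.
08:00–10:40 meets the second set on 08:39–10:40.
18:19–18:30 meets the second set on 18:19–18:30.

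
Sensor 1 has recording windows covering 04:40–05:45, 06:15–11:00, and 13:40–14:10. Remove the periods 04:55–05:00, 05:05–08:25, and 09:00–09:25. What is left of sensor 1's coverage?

04:40–04:55, 05:00–05:05, 08:25–09:00, 09:25–11:00, 13:40–14:10

04:40–05:45 \ B = 04:40–04:55, 05:00–05:05.
06:15–11:00 \ B = 08:25–09:00, 09:25–11:00.
13:40–14:10: nothing removed.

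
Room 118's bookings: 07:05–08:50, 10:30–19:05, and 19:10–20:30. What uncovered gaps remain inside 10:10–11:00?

The merged coverage is 07:05–08:50, 10:30–19:05, 19:10–20:30.
Complement within 10:10–11:00: 10:10–10:30.

10:10–10:30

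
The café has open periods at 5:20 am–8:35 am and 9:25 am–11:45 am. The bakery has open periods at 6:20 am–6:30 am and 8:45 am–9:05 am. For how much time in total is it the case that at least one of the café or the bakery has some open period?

5 h 55 min

A ∪ B = 5:20 am-8:35 am, 8:45 am-9:05 am, 9:25 am-11:45 am.
Total: 3 h 15 min + 20 min + 2 h 20 min = 5 h 55 min.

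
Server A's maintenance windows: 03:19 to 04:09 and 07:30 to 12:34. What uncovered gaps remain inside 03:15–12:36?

Covered (merged): 03:19–04:09, 07:30–12:34.
Gaps within 03:15–12:36: 03:15–03:19, 04:09–07:30, 12:34–12:36.

03:15–03:19, 04:09–07:30, 12:34–12:36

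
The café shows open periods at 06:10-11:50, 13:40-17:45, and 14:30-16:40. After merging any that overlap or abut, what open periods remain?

13:40-17:45 is disjoint → start new block.
14:30-16:40 overlaps/touches 13:40-17:45 → extend to 13:40-17:45.

06:10-11:50, 13:40-17:45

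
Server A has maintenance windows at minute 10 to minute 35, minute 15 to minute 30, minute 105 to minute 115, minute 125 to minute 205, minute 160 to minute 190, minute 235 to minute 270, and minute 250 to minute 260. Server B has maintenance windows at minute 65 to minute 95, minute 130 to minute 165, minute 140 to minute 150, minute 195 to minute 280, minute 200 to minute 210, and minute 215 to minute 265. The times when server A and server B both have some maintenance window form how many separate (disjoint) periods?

3

First set merges to minute 10 to minute 35, minute 105 to minute 115, minute 125 to minute 205, minute 235 to minute 270.
Second set merges to minute 65 to minute 95, minute 130 to minute 165, minute 195 to minute 280.
A ∩ B = minute 130 to minute 165, minute 195 to minute 205, minute 235 to minute 270.
That is 3 disjoint pieces.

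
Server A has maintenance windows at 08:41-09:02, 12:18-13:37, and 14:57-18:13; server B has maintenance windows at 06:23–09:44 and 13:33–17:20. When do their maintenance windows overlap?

08:41–09:02, 13:33–13:37, 14:57–17:20

08:41–09:02 ∩ B → 08:41–09:02.
12:18–13:37 ∩ B → 13:33–13:37.
14:57–18:13 ∩ B → 14:57–17:20.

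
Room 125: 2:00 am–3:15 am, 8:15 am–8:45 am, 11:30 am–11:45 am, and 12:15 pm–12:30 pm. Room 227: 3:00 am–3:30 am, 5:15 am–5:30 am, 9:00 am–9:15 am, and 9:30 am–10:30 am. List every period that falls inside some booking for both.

2:00 am–3:15 am ∩ B → 3:00 am–3:15 am.
8:15 am–8:45 am meets no B interval.
11:30 am–11:45 am meets no B interval.
12:15 pm–12:30 pm meets no B interval.

3:00 am–3:15 am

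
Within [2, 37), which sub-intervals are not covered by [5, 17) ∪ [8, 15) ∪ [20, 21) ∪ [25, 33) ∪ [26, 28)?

[2, 5) ∪ [17, 20) ∪ [21, 25) ∪ [33, 37)

Covered (merged): [5, 17), [20, 21), [25, 33).
Uncovered inside [2, 37): [2, 5), [17, 20), [21, 25), [33, 37).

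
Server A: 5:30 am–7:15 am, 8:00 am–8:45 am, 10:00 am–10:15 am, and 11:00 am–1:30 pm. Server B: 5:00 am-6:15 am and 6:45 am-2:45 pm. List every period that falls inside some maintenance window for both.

5:30 am–7:15 am ∩ B → 5:30 am–6:15 am, 6:45 am–7:15 am.
8:00 am–8:45 am ∩ B → 8:00 am–8:45 am.
10:00 am–10:15 am ∩ B → 10:00 am–10:15 am.
11:00 am–1:30 pm ∩ B → 11:00 am–1:30 pm.

5:30 am–6:15 am, 6:45 am–7:15 am, 8:00 am–8:45 am, 10:00 am–10:15 am, 11:00 am–1:30 pm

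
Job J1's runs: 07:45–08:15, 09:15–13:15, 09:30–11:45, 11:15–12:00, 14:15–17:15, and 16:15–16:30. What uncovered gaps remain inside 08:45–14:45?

08:45-09:15, 13:15-14:15

The merged coverage is 07:45-08:15, 09:15-13:15, 14:15-17:15.
Gaps within 08:45-14:45: 08:45-09:15, 13:15-14:15.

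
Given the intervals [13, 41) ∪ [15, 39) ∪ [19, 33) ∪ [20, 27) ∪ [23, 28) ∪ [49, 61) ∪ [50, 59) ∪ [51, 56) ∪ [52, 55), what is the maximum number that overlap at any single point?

Sweep endpoints in order; track running count of active intervals.
Peak of 5 reached at 23.

5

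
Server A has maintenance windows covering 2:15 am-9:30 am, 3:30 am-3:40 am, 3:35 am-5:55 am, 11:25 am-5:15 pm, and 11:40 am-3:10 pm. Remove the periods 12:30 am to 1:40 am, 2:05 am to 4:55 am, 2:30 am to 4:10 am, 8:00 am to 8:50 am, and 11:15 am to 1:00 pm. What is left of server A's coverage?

A, merged: 2:15 am–9:30 am, 11:25 am–5:15 pm.
B, merged: 12:30 am–1:40 am, 2:05 am–4:55 am, 8:00 am–8:50 am, 11:15 am–1:00 pm.
2:15 am–9:30 am \ B = 4:55 am–8:00 am, 8:50 am–9:30 am.
11:25 am–5:15 pm \ B = 1:00 pm–5:15 pm.

4:55 am–8:00 am, 8:50 am–9:30 am, 1:00 pm–5:15 pm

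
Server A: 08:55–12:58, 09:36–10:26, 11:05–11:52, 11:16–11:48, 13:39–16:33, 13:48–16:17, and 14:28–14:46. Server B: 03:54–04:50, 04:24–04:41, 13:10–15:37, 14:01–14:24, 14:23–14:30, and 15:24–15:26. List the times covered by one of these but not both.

03:54-04:50, 08:55-12:58, 13:10-13:39, 15:37-16:33

A, merged: 08:55-12:58, 13:39-16:33.
B, merged: 03:54-04:50, 13:10-15:37.
A but not B: 08:55-12:58, 15:37-16:33.
B but not A: 03:54-04:50, 13:10-13:39.
Combining gives A △ B.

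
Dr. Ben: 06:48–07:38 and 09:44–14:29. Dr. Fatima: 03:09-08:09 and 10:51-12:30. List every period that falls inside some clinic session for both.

06:48–07:38, 10:51–12:30

06:48–07:38 meets the second set on 06:48–07:38.
09:44–14:29 meets the second set on 10:51–12:30.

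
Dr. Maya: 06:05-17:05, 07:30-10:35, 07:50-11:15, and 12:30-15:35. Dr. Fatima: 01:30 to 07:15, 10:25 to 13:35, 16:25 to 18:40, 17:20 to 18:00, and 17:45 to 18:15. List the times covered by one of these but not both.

01:30–06:05, 07:15–10:25, 13:35–16:25, 17:05–18:40

First set merges to 06:05–17:05.
Second set merges to 01:30–07:15, 10:25–13:35, 16:25–18:40.
A but not B: 07:15–10:25, 13:35–16:25.
B but not A: 01:30–06:05, 17:05–18:40.
Combining gives A △ B.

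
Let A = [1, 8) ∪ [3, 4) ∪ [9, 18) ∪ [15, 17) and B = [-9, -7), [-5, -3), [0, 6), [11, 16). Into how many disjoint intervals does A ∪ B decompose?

First set merges to [1, 8), [9, 18).
A ∪ B = [-9, -7), [-5, -3), [0, 8), [9, 18).
That is 4 disjoint pieces.

4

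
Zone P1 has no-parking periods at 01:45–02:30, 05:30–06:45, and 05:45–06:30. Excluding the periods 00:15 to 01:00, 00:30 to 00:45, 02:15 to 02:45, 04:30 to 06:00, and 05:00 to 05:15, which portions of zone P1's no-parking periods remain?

01:45-02:15, 06:00-06:45

A, merged: 01:45-02:30, 05:30-06:45.
B, merged: 00:15-01:00, 02:15-02:45, 04:30-06:00.
01:45-02:30 minus B → 01:45-02:15.
05:30-06:45 minus B → 06:00-06:45.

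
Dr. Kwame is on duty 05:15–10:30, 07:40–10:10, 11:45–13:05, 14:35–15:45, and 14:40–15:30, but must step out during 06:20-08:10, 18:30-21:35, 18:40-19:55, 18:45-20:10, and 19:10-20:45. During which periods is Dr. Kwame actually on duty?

First set merges to 05:15–10:30, 11:45–13:05, 14:35–15:45.
Second set merges to 06:20–08:10, 18:30–21:35.
05:15–10:30 \ B = 05:15–06:20, 08:10–10:30.
11:45–13:05: nothing removed.
14:35–15:45: nothing removed.

05:15–06:20, 08:10–10:30, 11:45–13:05, 14:35–15:45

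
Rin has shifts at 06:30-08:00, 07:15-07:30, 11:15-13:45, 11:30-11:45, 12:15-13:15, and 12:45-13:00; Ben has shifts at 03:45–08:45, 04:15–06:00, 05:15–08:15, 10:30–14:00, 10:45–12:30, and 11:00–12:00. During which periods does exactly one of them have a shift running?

03:45–06:30, 08:00–08:45, 10:30–11:15, 13:45–14:00

Merge the first list: 06:30–08:00, 11:15–13:45.
Merge the second list: 03:45–08:45, 10:30–14:00.
A but not B: none.
B but not A: 03:45–06:30, 08:00–08:45, 10:30–11:15, 13:45–14:00.
Combining gives A △ B.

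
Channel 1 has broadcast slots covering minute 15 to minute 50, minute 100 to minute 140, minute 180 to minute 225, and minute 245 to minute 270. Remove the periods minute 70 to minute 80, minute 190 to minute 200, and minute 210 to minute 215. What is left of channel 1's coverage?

minute 15 to minute 50: nothing removed.
minute 100 to minute 140: nothing removed.
minute 180 to minute 225 \ B = minute 180 to minute 190, minute 200 to minute 210, minute 215 to minute 225.
minute 245 to minute 270: nothing removed.

minute 15 to minute 50, minute 100 to minute 140, minute 180 to minute 190, minute 200 to minute 210, minute 215 to minute 225, minute 245 to minute 270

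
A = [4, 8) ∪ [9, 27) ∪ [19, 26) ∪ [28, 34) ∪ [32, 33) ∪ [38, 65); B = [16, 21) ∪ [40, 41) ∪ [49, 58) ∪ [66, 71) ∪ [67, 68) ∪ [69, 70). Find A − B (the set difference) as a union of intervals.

[4, 8) ∪ [9, 16) ∪ [21, 27) ∪ [28, 34) ∪ [38, 40) ∪ [41, 49) ∪ [58, 65)

A, merged: [4, 8), [9, 27), [28, 34), [38, 65).
B, merged: [16, 21), [40, 41), [49, 58), [66, 71).
[4, 8): nothing removed.
[9, 27) \ B = [9, 16), [21, 27).
[28, 34): nothing removed.
[38, 65) \ B = [38, 40), [41, 49), [58, 65).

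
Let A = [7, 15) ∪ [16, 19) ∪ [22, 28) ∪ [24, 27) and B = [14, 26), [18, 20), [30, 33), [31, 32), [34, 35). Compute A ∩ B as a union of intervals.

[14, 15) ∪ [16, 19) ∪ [22, 26)

A, merged: [7, 15), [16, 19), [22, 28).
B, merged: [14, 26), [30, 33), [34, 35).
[7, 15) meets the second set on [14, 15).
[16, 19) meets the second set on [16, 19).
[22, 28) meets the second set on [22, 26).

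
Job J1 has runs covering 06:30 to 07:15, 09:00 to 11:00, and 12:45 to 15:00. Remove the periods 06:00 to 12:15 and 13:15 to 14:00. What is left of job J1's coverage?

12:45-13:15, 14:00-15:00

06:30-07:15: fully covered by B → removed.
09:00-11:00: fully covered by B → removed.
12:45-15:00 minus B → 12:45-13:15, 14:00-15:00.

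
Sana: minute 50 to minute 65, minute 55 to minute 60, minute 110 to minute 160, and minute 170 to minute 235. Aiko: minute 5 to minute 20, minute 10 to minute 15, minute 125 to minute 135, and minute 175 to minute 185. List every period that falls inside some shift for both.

minute 125 to minute 135, minute 175 to minute 185

A, merged: minute 50 to minute 65, minute 110 to minute 160, minute 170 to minute 235.
B, merged: minute 5 to minute 20, minute 125 to minute 135, minute 175 to minute 185.
minute 50 to minute 65: no overlap with the second set.
minute 110 to minute 160 meets the second set on minute 125 to minute 135.
minute 170 to minute 235 meets the second set on minute 175 to minute 185.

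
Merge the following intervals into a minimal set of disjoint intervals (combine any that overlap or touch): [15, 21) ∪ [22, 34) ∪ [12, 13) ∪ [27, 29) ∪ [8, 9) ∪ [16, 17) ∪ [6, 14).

Sort by start: [6, 14), [8, 9), [12, 13), [15, 21), [16, 17), [22, 34), [27, 29).
[8, 9) overlaps/touches [6, 14) → extend to [6, 14).
[12, 13) overlaps/touches [6, 14) → extend to [6, 14).
[15, 21) is disjoint → start new block.
[16, 17) overlaps/touches [15, 21) → extend to [15, 21).
[22, 34) is disjoint → start new block.
[27, 29) overlaps/touches [22, 34) → extend to [22, 34).

[6, 14) ∪ [15, 21) ∪ [22, 34)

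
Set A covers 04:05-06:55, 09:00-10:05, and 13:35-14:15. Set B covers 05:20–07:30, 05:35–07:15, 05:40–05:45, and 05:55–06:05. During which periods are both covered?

05:20–06:55

Second set merges to 05:20–07:30.
04:05–06:55 overlaps B on 05:20–06:55.
09:00–10:05 falls entirely outside B.
13:35–14:15 falls entirely outside B.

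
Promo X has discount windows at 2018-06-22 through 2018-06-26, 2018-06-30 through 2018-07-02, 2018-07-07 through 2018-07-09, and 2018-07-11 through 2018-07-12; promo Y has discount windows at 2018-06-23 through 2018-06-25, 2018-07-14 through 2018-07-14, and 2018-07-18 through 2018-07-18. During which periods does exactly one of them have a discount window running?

A \ B = 2018-06-22 through 2018-06-22, 2018-06-26 through 2018-06-26, 2018-06-30 through 2018-07-02, 2018-07-07 through 2018-07-09, 2018-07-11 through 2018-07-12.
B \ A = 2018-07-14 through 2018-07-14, 2018-07-18 through 2018-07-18.
Union of the two gives the symmetric difference.

2018-06-22 through 2018-06-22, 2018-06-26 through 2018-06-26, 2018-06-30 through 2018-07-02, 2018-07-07 through 2018-07-09, 2018-07-11 through 2018-07-12, 2018-07-14 through 2018-07-14, 2018-07-18 through 2018-07-18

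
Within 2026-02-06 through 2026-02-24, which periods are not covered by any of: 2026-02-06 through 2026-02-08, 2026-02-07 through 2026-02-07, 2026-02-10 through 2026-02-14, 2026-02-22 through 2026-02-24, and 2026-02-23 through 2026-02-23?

2026-02-09 through 2026-02-09, 2026-02-15 through 2026-02-21

Covered (merged): 2026-02-06 through 2026-02-08, 2026-02-10 through 2026-02-14, 2026-02-22 through 2026-02-24.
Uncovered inside 2026-02-06 through 2026-02-24: 2026-02-09 through 2026-02-09, 2026-02-15 through 2026-02-21.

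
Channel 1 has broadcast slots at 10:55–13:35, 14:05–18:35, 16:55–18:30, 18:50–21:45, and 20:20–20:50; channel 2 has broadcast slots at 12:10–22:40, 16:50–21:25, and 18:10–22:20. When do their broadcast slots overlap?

12:10–13:35, 14:05–18:35, 18:50–21:45

A, merged: 10:55–13:35, 14:05–18:35, 18:50–21:45.
B, merged: 12:10–22:40.
10:55–13:35 overlaps B on 12:10–13:35.
14:05–18:35 overlaps B on 14:05–18:35.
18:50–21:45 overlaps B on 18:50–21:45.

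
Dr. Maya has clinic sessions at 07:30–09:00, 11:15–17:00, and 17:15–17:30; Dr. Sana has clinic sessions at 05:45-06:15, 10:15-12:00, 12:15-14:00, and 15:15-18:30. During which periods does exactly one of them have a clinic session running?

A but not B: 07:30–09:00, 12:00–12:15, 14:00–15:15.
B but not A: 05:45–06:15, 10:15–11:15, 17:00–17:15, 17:30–18:30.
Combining gives A △ B.

05:45–06:15, 07:30–09:00, 10:15–11:15, 12:00–12:15, 14:00–15:15, 17:00–17:15, 17:30–18:30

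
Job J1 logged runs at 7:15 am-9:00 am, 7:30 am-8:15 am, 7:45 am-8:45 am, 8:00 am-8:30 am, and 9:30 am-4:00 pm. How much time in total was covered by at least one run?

Merged: 7:15 am–9:00 am, 9:30 am–4:00 pm.
Lengths: 1 h 45 min + 6 h 30 min = 8 h 15 min.

8 h 15 min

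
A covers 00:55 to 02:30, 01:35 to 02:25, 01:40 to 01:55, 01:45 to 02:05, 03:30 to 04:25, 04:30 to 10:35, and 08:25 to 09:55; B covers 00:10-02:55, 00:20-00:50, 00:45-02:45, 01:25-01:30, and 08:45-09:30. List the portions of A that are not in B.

03:30–04:25, 04:30–08:45, 09:30–10:35

Merge the first list: 00:55–02:30, 03:30–04:25, 04:30–10:35.
Merge the second list: 00:10–02:55, 08:45–09:30.
00:55–02:30 lies entirely inside B → drops out.
03:30–04:25 is untouched.
04:30–10:35 with B removed leaves 04:30–08:45, 09:30–10:35.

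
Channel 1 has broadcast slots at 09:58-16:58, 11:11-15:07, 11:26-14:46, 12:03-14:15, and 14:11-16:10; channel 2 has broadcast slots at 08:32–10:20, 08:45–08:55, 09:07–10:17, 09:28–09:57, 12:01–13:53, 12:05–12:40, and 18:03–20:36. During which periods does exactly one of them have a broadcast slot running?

08:32–09:58, 10:20–12:01, 13:53–16:58, 18:03–20:36

Merge the first list: 09:58–16:58.
Merge the second list: 08:32–10:20, 12:01–13:53, 18:03–20:36.
A \ B = 10:20–12:01, 13:53–16:58.
B \ A = 08:32–09:58, 18:03–20:36.
Union of the two gives the symmetric difference.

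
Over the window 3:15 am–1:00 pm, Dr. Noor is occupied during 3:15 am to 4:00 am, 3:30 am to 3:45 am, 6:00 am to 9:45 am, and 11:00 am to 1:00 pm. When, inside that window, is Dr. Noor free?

After merging, the occupied span is 3:15 am-4:00 am, 6:00 am-9:45 am, 11:00 am-1:00 pm.
Uncovered inside 3:15 am-1:00 pm: 4:00 am-6:00 am, 9:45 am-11:00 am.

4:00 am-6:00 am, 9:45 am-11:00 am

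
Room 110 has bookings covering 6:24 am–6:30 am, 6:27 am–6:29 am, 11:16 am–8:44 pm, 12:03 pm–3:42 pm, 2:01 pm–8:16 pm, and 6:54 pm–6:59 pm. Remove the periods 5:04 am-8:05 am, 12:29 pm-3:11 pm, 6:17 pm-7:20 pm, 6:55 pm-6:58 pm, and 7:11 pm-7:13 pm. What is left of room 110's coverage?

11:16 am–12:29 pm, 3:11 pm–6:17 pm, 7:20 pm–8:44 pm

Merge the first list: 6:24 am–6:30 am, 11:16 am–8:44 pm.
Merge the second list: 5:04 am–8:05 am, 12:29 pm–3:11 pm, 6:17 pm–7:20 pm.
6:24 am–6:30 am: entirely removed.
11:16 am–8:44 pm \ B = 11:16 am–12:29 pm, 3:11 pm–6:17 pm, 7:20 pm–8:44 pm.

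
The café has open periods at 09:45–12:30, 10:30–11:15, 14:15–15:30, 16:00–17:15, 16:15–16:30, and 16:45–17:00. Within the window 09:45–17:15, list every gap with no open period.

12:30–14:15, 15:30–16:00

After merging, the occupied span is 09:45–12:30, 14:15–15:30, 16:00–17:15.
Uncovered inside 09:45–17:15: 12:30–14:15, 15:30–16:00.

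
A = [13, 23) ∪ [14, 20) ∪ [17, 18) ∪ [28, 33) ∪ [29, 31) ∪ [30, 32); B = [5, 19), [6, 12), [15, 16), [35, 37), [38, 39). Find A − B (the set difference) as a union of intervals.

A, merged: [13, 23), [28, 33).
B, merged: [5, 19), [35, 37), [38, 39).
[13, 23) minus B → [19, 23).
[28, 33): no B overlap → unchanged.

[19, 23) ∪ [28, 33)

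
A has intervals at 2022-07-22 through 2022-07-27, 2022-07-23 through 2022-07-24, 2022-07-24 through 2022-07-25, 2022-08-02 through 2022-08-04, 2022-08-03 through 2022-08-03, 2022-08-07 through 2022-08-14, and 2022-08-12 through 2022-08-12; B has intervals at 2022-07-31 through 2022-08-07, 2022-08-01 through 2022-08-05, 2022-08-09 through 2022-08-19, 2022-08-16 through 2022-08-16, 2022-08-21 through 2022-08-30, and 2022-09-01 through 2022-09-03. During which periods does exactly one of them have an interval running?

2022-07-22 through 2022-07-27, 2022-07-31 through 2022-08-01, 2022-08-05 through 2022-08-06, 2022-08-08 through 2022-08-08, 2022-08-15 through 2022-08-19, 2022-08-21 through 2022-08-30, 2022-09-01 through 2022-09-03

First set merges to 2022-07-22 through 2022-07-27, 2022-08-02 through 2022-08-04, 2022-08-07 through 2022-08-14.
Second set merges to 2022-07-31 through 2022-08-07, 2022-08-09 through 2022-08-19, 2022-08-21 through 2022-08-30, 2022-09-01 through 2022-09-03.
Only in the first: 2022-07-22 through 2022-07-27, 2022-08-08 through 2022-08-08.
Only in the second: 2022-07-31 through 2022-08-01, 2022-08-05 through 2022-08-06, 2022-08-15 through 2022-08-19, 2022-08-21 through 2022-08-30, 2022-09-01 through 2022-09-03.
Together these are the periods covered by exactly one.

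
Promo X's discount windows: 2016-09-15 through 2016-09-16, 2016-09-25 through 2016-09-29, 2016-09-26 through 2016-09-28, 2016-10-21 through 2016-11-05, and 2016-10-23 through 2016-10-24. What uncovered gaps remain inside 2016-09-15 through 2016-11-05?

The merged coverage is 2016-09-15 through 2016-09-16, 2016-09-25 through 2016-09-29, 2016-10-21 through 2016-11-05.
Gaps within 2016-09-15 through 2016-11-05: 2016-09-17 through 2016-09-24, 2016-09-30 through 2016-10-20.

2016-09-17 through 2016-09-24, 2016-09-30 through 2016-10-20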